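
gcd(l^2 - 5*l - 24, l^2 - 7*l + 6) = 1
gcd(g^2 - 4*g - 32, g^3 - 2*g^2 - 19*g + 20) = g + 4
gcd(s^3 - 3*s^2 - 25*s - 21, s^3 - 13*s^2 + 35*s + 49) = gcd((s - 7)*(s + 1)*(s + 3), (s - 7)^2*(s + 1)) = s^2 - 6*s - 7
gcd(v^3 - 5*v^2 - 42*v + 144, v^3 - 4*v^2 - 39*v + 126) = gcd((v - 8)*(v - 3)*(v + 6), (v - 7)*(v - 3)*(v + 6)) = v^2 + 3*v - 18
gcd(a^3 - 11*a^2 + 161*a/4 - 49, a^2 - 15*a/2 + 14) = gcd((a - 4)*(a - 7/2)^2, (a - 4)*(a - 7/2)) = a^2 - 15*a/2 + 14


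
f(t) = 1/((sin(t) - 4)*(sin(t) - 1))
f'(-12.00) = 1.29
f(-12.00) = 0.62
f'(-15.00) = -0.08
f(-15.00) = 0.13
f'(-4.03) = -4.17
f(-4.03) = 1.39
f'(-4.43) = -59.20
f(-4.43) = 8.31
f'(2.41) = -2.23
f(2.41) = 0.90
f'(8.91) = -1.10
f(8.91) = 0.56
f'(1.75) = -231.68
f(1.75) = 20.70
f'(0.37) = 0.74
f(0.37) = 0.43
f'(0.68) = 1.86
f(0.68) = 0.80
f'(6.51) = 0.52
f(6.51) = 0.34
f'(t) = -cos(t)/((sin(t) - 4)*(sin(t) - 1)^2) - cos(t)/((sin(t) - 4)^2*(sin(t) - 1))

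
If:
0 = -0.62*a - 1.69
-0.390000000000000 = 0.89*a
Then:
No Solution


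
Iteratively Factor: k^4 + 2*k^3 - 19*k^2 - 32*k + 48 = (k - 4)*(k^3 + 6*k^2 + 5*k - 12) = (k - 4)*(k + 4)*(k^2 + 2*k - 3) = (k - 4)*(k - 1)*(k + 4)*(k + 3)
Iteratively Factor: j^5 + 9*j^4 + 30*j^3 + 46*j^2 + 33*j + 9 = (j + 3)*(j^4 + 6*j^3 + 12*j^2 + 10*j + 3) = (j + 3)^2*(j^3 + 3*j^2 + 3*j + 1) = (j + 1)*(j + 3)^2*(j^2 + 2*j + 1) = (j + 1)^2*(j + 3)^2*(j + 1)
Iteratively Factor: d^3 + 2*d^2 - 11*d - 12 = (d + 4)*(d^2 - 2*d - 3) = (d - 3)*(d + 4)*(d + 1)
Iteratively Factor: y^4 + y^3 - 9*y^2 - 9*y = (y)*(y^3 + y^2 - 9*y - 9) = y*(y + 1)*(y^2 - 9) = y*(y + 1)*(y + 3)*(y - 3)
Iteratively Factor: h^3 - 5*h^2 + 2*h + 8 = (h + 1)*(h^2 - 6*h + 8) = (h - 2)*(h + 1)*(h - 4)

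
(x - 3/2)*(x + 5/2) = x^2 + x - 15/4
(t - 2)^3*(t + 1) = t^4 - 5*t^3 + 6*t^2 + 4*t - 8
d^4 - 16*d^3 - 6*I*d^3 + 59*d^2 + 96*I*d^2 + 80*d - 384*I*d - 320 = (d - 8)^2*(d - 5*I)*(d - I)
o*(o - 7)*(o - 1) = o^3 - 8*o^2 + 7*o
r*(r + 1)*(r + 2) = r^3 + 3*r^2 + 2*r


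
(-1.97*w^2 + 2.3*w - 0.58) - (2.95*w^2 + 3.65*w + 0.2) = -4.92*w^2 - 1.35*w - 0.78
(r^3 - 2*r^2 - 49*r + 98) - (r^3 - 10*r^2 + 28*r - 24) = 8*r^2 - 77*r + 122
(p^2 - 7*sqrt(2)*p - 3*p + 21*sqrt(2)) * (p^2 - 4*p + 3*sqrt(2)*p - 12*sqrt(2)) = p^4 - 7*p^3 - 4*sqrt(2)*p^3 - 30*p^2 + 28*sqrt(2)*p^2 - 48*sqrt(2)*p + 294*p - 504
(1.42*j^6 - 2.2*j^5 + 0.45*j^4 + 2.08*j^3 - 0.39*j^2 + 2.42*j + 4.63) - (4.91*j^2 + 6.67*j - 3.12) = 1.42*j^6 - 2.2*j^5 + 0.45*j^4 + 2.08*j^3 - 5.3*j^2 - 4.25*j + 7.75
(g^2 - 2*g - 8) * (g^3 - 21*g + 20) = g^5 - 2*g^4 - 29*g^3 + 62*g^2 + 128*g - 160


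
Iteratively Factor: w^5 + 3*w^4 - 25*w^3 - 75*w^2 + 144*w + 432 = (w - 4)*(w^4 + 7*w^3 + 3*w^2 - 63*w - 108) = (w - 4)*(w + 3)*(w^3 + 4*w^2 - 9*w - 36) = (w - 4)*(w + 3)*(w + 4)*(w^2 - 9) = (w - 4)*(w - 3)*(w + 3)*(w + 4)*(w + 3)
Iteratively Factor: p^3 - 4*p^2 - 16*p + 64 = (p - 4)*(p^2 - 16) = (p - 4)*(p + 4)*(p - 4)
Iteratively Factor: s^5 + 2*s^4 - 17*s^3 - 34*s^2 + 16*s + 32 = (s - 1)*(s^4 + 3*s^3 - 14*s^2 - 48*s - 32) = (s - 1)*(s + 1)*(s^3 + 2*s^2 - 16*s - 32) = (s - 1)*(s + 1)*(s + 2)*(s^2 - 16) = (s - 4)*(s - 1)*(s + 1)*(s + 2)*(s + 4)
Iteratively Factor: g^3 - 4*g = (g + 2)*(g^2 - 2*g) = g*(g + 2)*(g - 2)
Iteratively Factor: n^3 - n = (n)*(n^2 - 1) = n*(n - 1)*(n + 1)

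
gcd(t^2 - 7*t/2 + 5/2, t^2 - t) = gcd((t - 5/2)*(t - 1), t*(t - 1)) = t - 1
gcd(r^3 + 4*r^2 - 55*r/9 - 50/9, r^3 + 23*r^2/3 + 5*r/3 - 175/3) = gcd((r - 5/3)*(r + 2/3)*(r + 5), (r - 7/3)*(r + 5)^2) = r + 5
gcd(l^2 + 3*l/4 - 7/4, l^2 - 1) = l - 1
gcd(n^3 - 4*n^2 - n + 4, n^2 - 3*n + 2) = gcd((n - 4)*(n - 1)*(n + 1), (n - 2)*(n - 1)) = n - 1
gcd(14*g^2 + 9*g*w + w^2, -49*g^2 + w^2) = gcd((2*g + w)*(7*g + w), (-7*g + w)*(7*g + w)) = 7*g + w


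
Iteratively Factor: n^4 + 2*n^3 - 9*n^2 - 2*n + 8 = (n + 4)*(n^3 - 2*n^2 - n + 2) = (n - 2)*(n + 4)*(n^2 - 1) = (n - 2)*(n - 1)*(n + 4)*(n + 1)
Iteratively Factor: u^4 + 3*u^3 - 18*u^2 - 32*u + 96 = (u - 2)*(u^3 + 5*u^2 - 8*u - 48) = (u - 3)*(u - 2)*(u^2 + 8*u + 16) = (u - 3)*(u - 2)*(u + 4)*(u + 4)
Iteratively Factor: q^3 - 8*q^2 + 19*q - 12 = (q - 3)*(q^2 - 5*q + 4) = (q - 3)*(q - 1)*(q - 4)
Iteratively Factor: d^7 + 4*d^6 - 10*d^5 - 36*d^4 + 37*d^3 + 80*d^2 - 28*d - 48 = (d - 2)*(d^6 + 6*d^5 + 2*d^4 - 32*d^3 - 27*d^2 + 26*d + 24) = (d - 2)*(d - 1)*(d^5 + 7*d^4 + 9*d^3 - 23*d^2 - 50*d - 24) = (d - 2)*(d - 1)*(d + 1)*(d^4 + 6*d^3 + 3*d^2 - 26*d - 24) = (d - 2)*(d - 1)*(d + 1)^2*(d^3 + 5*d^2 - 2*d - 24) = (d - 2)*(d - 1)*(d + 1)^2*(d + 3)*(d^2 + 2*d - 8) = (d - 2)^2*(d - 1)*(d + 1)^2*(d + 3)*(d + 4)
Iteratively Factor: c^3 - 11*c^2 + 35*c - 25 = (c - 5)*(c^2 - 6*c + 5) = (c - 5)^2*(c - 1)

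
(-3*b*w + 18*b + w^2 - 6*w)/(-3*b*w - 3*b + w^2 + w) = (w - 6)/(w + 1)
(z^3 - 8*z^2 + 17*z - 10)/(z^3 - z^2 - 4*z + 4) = (z - 5)/(z + 2)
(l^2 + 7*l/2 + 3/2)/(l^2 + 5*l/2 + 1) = (l + 3)/(l + 2)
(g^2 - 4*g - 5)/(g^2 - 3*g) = (g^2 - 4*g - 5)/(g*(g - 3))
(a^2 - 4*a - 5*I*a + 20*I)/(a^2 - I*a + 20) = (a - 4)/(a + 4*I)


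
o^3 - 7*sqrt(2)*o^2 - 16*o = o*(o - 8*sqrt(2))*(o + sqrt(2))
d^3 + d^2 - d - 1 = (d - 1)*(d + 1)^2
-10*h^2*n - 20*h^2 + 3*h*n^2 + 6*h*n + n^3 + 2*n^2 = (-2*h + n)*(5*h + n)*(n + 2)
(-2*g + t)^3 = -8*g^3 + 12*g^2*t - 6*g*t^2 + t^3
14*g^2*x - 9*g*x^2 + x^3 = x*(-7*g + x)*(-2*g + x)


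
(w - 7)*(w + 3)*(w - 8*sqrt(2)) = w^3 - 8*sqrt(2)*w^2 - 4*w^2 - 21*w + 32*sqrt(2)*w + 168*sqrt(2)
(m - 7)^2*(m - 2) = m^3 - 16*m^2 + 77*m - 98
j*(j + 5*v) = j^2 + 5*j*v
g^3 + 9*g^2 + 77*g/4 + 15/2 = (g + 1/2)*(g + 5/2)*(g + 6)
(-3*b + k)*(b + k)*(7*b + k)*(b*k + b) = -21*b^4*k - 21*b^4 - 17*b^3*k^2 - 17*b^3*k + 5*b^2*k^3 + 5*b^2*k^2 + b*k^4 + b*k^3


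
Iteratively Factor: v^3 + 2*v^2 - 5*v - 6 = (v - 2)*(v^2 + 4*v + 3) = (v - 2)*(v + 3)*(v + 1)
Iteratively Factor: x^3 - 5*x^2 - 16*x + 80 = (x - 5)*(x^2 - 16) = (x - 5)*(x + 4)*(x - 4)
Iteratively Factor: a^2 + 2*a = (a + 2)*(a)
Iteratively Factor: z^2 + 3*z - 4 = (z + 4)*(z - 1)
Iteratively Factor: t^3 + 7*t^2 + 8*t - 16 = (t - 1)*(t^2 + 8*t + 16) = (t - 1)*(t + 4)*(t + 4)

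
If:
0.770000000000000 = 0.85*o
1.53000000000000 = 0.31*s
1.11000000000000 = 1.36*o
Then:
No Solution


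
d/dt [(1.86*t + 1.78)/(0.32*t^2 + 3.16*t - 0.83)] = (0.5952*t^2 + 5.8776*t - (0.64*t + 3.16)*(1.86*t + 1.78) - 1.5438)/(0.32*t^2 + 3.16*t - 0.83)^2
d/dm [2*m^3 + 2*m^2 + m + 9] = 6*m^2 + 4*m + 1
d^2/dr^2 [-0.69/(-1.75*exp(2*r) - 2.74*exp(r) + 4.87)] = (0.69*(3.5*exp(r) + 2.74)*(7.0*exp(r) + 5.48)*exp(r) - (4.83*exp(r) + 1.8906)*(1.75*exp(2*r) + 2.74*exp(r) - 4.87))*exp(r)/(1.75*exp(2*r) + 2.74*exp(r) - 4.87)^3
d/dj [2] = 0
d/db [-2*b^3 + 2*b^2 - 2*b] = -6*b^2 + 4*b - 2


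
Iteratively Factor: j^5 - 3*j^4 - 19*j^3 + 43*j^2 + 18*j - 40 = (j - 2)*(j^4 - j^3 - 21*j^2 + j + 20) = (j - 2)*(j + 4)*(j^3 - 5*j^2 - j + 5) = (j - 2)*(j - 1)*(j + 4)*(j^2 - 4*j - 5) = (j - 2)*(j - 1)*(j + 1)*(j + 4)*(j - 5)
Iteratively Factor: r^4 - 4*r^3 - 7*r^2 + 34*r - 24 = (r - 1)*(r^3 - 3*r^2 - 10*r + 24) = (r - 4)*(r - 1)*(r^2 + r - 6) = (r - 4)*(r - 2)*(r - 1)*(r + 3)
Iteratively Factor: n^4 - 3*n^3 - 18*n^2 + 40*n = (n - 2)*(n^3 - n^2 - 20*n) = (n - 5)*(n - 2)*(n^2 + 4*n) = n*(n - 5)*(n - 2)*(n + 4)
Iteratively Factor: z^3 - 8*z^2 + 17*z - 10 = (z - 5)*(z^2 - 3*z + 2) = (z - 5)*(z - 1)*(z - 2)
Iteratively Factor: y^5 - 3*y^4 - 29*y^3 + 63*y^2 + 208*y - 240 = (y - 1)*(y^4 - 2*y^3 - 31*y^2 + 32*y + 240) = (y - 5)*(y - 1)*(y^3 + 3*y^2 - 16*y - 48) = (y - 5)*(y - 1)*(y + 4)*(y^2 - y - 12) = (y - 5)*(y - 1)*(y + 3)*(y + 4)*(y - 4)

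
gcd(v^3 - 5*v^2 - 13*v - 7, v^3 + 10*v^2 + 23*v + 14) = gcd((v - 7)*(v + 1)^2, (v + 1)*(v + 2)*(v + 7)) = v + 1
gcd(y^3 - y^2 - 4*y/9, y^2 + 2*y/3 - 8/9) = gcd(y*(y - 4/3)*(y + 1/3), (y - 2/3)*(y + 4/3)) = 1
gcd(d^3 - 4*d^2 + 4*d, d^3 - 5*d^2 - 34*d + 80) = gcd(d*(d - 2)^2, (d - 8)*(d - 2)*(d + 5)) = d - 2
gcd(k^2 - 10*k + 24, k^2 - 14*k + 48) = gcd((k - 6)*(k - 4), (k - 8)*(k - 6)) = k - 6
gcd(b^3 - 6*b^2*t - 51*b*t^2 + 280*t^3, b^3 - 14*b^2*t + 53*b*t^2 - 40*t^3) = b^2 - 13*b*t + 40*t^2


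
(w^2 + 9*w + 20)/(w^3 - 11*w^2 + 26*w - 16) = (w^2 + 9*w + 20)/(w^3 - 11*w^2 + 26*w - 16)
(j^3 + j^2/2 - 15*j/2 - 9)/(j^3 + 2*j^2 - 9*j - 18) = (j + 3/2)/(j + 3)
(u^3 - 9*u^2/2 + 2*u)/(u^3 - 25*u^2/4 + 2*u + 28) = 2*u*(2*u - 1)/(4*u^2 - 9*u - 28)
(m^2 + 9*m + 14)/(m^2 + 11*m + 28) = (m + 2)/(m + 4)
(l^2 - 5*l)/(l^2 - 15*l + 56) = l*(l - 5)/(l^2 - 15*l + 56)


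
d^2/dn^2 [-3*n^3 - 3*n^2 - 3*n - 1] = -18*n - 6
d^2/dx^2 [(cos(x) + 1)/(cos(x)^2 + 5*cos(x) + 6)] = (-9*(1 - cos(2*x))^2*cos(x) + (1 - cos(2*x))^2 + 23*cos(x) + 74*cos(2*x) + 15*cos(3*x) + 2*cos(5*x) - 18)/(4*(cos(x) + 2)^3*(cos(x) + 3)^3)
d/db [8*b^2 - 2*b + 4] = 16*b - 2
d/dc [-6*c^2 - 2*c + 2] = -12*c - 2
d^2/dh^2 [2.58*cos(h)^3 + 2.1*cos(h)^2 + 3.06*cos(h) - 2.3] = -4.995*cos(h) - 4.2*cos(2*h) - 5.805*cos(3*h)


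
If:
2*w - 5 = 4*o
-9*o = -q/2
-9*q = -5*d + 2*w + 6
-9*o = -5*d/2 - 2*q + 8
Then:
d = 65/22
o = 1/44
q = 9/22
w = 28/11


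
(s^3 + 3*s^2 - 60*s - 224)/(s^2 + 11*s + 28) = s - 8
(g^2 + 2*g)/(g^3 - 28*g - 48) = g/(g^2 - 2*g - 24)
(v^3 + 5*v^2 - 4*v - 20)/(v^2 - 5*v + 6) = (v^2 + 7*v + 10)/(v - 3)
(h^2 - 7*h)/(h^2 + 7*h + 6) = h*(h - 7)/(h^2 + 7*h + 6)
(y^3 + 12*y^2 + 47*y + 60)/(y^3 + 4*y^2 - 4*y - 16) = (y^2 + 8*y + 15)/(y^2 - 4)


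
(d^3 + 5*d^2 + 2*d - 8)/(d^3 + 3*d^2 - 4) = (d + 4)/(d + 2)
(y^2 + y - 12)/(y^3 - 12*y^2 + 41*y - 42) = (y + 4)/(y^2 - 9*y + 14)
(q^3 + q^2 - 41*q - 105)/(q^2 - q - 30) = (q^2 - 4*q - 21)/(q - 6)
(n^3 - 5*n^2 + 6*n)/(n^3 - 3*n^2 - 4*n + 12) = n/(n + 2)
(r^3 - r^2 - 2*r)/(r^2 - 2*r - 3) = r*(r - 2)/(r - 3)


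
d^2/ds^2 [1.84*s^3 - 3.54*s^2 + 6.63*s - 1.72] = 11.04*s - 7.08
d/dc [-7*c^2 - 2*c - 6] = -14*c - 2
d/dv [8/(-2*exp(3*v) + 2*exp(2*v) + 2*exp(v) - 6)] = (12*exp(2*v) - 8*exp(v) - 4)*exp(v)/(exp(3*v) - exp(2*v) - exp(v) + 3)^2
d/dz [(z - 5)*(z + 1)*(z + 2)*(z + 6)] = 4*z^3 + 12*z^2 - 50*z - 88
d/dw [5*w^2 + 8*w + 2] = 10*w + 8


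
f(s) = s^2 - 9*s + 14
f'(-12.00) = -33.00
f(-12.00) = 266.00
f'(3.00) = -3.00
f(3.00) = -4.00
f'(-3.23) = -15.46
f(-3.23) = 53.50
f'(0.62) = -7.76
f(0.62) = 8.80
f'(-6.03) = -21.06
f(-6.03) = 104.63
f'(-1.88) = -12.76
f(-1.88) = 34.45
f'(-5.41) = -19.82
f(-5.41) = 91.96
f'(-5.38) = -19.76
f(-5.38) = 91.36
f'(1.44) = -6.12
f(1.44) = 3.11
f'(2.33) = -4.34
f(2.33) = -1.54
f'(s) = 2*s - 9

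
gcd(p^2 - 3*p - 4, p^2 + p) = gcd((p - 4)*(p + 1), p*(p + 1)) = p + 1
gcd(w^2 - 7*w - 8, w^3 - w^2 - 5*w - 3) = w + 1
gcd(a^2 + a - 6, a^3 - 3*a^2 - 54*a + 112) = a - 2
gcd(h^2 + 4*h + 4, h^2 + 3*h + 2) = h + 2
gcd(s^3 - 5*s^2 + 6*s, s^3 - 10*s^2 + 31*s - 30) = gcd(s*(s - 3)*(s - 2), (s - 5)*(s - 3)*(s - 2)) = s^2 - 5*s + 6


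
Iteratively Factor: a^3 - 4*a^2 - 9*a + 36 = (a + 3)*(a^2 - 7*a + 12) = (a - 3)*(a + 3)*(a - 4)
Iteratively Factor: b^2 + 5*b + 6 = (b + 2)*(b + 3)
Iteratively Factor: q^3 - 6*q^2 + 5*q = (q)*(q^2 - 6*q + 5) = q*(q - 1)*(q - 5)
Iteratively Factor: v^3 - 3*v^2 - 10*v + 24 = (v - 4)*(v^2 + v - 6) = (v - 4)*(v + 3)*(v - 2)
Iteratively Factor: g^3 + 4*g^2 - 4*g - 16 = (g + 4)*(g^2 - 4) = (g - 2)*(g + 4)*(g + 2)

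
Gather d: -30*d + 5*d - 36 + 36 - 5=-25*d - 5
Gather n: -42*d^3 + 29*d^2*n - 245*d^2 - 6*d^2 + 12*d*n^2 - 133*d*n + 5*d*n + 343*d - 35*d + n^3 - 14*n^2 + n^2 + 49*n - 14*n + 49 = -42*d^3 - 251*d^2 + 308*d + n^3 + n^2*(12*d - 13) + n*(29*d^2 - 128*d + 35) + 49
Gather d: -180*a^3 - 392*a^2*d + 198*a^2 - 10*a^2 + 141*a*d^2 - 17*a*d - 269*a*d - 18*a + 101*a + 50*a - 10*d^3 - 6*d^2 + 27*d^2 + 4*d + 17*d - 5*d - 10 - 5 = -180*a^3 + 188*a^2 + 133*a - 10*d^3 + d^2*(141*a + 21) + d*(-392*a^2 - 286*a + 16) - 15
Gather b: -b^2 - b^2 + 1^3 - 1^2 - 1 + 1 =-2*b^2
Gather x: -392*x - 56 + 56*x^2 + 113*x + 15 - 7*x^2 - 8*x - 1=49*x^2 - 287*x - 42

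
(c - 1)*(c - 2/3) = c^2 - 5*c/3 + 2/3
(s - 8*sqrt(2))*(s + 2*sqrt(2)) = s^2 - 6*sqrt(2)*s - 32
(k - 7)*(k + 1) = k^2 - 6*k - 7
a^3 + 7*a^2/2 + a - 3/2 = (a - 1/2)*(a + 1)*(a + 3)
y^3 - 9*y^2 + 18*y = y*(y - 6)*(y - 3)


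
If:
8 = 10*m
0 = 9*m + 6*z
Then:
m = 4/5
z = -6/5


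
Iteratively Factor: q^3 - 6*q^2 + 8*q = (q - 4)*(q^2 - 2*q) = q*(q - 4)*(q - 2)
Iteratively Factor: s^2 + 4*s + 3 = (s + 1)*(s + 3)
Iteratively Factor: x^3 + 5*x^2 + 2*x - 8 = (x + 2)*(x^2 + 3*x - 4) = (x + 2)*(x + 4)*(x - 1)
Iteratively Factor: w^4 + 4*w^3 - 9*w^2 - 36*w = (w + 4)*(w^3 - 9*w) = w*(w + 4)*(w^2 - 9) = w*(w - 3)*(w + 4)*(w + 3)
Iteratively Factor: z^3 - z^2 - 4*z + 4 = (z - 1)*(z^2 - 4) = (z - 1)*(z + 2)*(z - 2)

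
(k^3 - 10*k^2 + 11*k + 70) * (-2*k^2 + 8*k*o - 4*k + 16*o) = -2*k^5 + 8*k^4*o + 16*k^4 - 64*k^3*o + 18*k^3 - 72*k^2*o - 184*k^2 + 736*k*o - 280*k + 1120*o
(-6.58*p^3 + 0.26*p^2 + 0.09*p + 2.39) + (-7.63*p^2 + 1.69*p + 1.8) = -6.58*p^3 - 7.37*p^2 + 1.78*p + 4.19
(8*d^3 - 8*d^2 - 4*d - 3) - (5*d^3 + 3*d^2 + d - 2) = 3*d^3 - 11*d^2 - 5*d - 1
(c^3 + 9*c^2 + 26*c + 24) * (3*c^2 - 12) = 3*c^5 + 27*c^4 + 66*c^3 - 36*c^2 - 312*c - 288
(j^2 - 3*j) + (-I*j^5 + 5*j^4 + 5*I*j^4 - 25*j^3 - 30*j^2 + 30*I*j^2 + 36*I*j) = -I*j^5 + 5*j^4 + 5*I*j^4 - 25*j^3 - 29*j^2 + 30*I*j^2 - 3*j + 36*I*j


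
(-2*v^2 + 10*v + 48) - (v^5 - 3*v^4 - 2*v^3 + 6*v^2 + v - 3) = -v^5 + 3*v^4 + 2*v^3 - 8*v^2 + 9*v + 51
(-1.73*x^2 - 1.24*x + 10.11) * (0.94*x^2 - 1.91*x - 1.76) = -1.6262*x^4 + 2.1387*x^3 + 14.9166*x^2 - 17.1277*x - 17.7936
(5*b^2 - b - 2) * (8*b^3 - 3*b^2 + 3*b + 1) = 40*b^5 - 23*b^4 + 2*b^3 + 8*b^2 - 7*b - 2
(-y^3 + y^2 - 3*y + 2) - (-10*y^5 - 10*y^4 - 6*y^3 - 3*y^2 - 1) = 10*y^5 + 10*y^4 + 5*y^3 + 4*y^2 - 3*y + 3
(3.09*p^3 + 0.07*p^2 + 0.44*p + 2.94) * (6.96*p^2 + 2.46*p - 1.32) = 21.5064*p^5 + 8.0886*p^4 - 0.8442*p^3 + 21.4524*p^2 + 6.6516*p - 3.8808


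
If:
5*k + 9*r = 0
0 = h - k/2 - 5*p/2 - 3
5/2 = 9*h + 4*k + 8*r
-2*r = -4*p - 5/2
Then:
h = 81/158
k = 1503/316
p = -615/316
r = -835/316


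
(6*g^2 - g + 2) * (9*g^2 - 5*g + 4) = 54*g^4 - 39*g^3 + 47*g^2 - 14*g + 8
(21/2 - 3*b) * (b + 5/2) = -3*b^2 + 3*b + 105/4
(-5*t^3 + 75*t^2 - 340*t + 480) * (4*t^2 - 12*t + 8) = -20*t^5 + 360*t^4 - 2300*t^3 + 6600*t^2 - 8480*t + 3840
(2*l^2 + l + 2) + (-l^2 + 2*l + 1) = l^2 + 3*l + 3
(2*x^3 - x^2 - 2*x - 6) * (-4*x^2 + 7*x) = -8*x^5 + 18*x^4 + x^3 + 10*x^2 - 42*x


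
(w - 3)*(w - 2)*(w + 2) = w^3 - 3*w^2 - 4*w + 12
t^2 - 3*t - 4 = (t - 4)*(t + 1)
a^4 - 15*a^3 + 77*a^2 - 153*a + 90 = (a - 6)*(a - 5)*(a - 3)*(a - 1)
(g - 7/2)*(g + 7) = g^2 + 7*g/2 - 49/2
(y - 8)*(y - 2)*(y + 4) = y^3 - 6*y^2 - 24*y + 64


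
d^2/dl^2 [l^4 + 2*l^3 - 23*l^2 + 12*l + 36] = 12*l^2 + 12*l - 46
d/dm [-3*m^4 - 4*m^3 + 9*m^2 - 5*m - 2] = -12*m^3 - 12*m^2 + 18*m - 5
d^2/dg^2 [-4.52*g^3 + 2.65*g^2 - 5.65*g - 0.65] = 5.3 - 27.12*g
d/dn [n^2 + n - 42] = 2*n + 1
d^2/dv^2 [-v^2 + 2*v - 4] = -2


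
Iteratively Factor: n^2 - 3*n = (n)*(n - 3)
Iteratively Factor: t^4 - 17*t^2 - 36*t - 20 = (t + 1)*(t^3 - t^2 - 16*t - 20) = (t + 1)*(t + 2)*(t^2 - 3*t - 10) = (t - 5)*(t + 1)*(t + 2)*(t + 2)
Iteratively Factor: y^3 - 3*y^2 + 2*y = (y - 1)*(y^2 - 2*y) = (y - 2)*(y - 1)*(y)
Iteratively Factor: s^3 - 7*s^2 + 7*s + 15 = (s + 1)*(s^2 - 8*s + 15) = (s - 5)*(s + 1)*(s - 3)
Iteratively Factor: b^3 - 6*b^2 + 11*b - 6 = (b - 1)*(b^2 - 5*b + 6) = (b - 2)*(b - 1)*(b - 3)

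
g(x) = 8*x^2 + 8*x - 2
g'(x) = 16*x + 8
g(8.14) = 593.20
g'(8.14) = 138.24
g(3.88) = 149.48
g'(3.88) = 70.08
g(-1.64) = 6.40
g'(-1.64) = -18.24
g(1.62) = 31.96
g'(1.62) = 33.92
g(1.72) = 35.43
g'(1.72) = 35.52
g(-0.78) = -3.37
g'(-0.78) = -4.48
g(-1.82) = 9.94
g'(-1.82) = -21.12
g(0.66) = 6.76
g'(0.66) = 18.56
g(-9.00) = 574.00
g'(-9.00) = -136.00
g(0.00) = -2.00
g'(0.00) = 8.00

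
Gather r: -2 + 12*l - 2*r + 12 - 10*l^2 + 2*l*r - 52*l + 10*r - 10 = -10*l^2 - 40*l + r*(2*l + 8)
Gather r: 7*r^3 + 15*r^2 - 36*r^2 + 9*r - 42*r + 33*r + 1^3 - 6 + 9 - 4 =7*r^3 - 21*r^2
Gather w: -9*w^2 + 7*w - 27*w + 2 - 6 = -9*w^2 - 20*w - 4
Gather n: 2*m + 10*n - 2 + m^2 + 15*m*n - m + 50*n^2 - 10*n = m^2 + 15*m*n + m + 50*n^2 - 2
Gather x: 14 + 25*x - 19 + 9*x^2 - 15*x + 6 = 9*x^2 + 10*x + 1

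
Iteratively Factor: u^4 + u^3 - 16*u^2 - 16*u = (u - 4)*(u^3 + 5*u^2 + 4*u) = (u - 4)*(u + 1)*(u^2 + 4*u) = (u - 4)*(u + 1)*(u + 4)*(u)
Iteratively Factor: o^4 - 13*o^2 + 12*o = (o)*(o^3 - 13*o + 12) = o*(o - 1)*(o^2 + o - 12) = o*(o - 1)*(o + 4)*(o - 3)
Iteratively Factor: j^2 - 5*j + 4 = (j - 1)*(j - 4)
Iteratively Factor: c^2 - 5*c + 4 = (c - 4)*(c - 1)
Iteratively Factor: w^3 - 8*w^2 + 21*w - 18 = (w - 3)*(w^2 - 5*w + 6) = (w - 3)^2*(w - 2)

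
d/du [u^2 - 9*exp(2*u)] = 2*u - 18*exp(2*u)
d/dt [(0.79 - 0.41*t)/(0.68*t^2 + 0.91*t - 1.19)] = (0.2788*t^2 - 1.0744*t - 0.231)/(0.4624*t^4 + 1.2376*t^3 - 0.7903*t^2 - 2.1658*t + 1.4161)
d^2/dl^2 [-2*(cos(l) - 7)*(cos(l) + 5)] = -4*cos(l) + 4*cos(2*l)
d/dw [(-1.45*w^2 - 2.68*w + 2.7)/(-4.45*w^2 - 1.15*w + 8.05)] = (-10.2585*w^2 + 0.684999999999999*w - 18.469)/(19.8025*w^4 + 10.235*w^3 - 70.3225*w^2 - 18.515*w + 64.8025)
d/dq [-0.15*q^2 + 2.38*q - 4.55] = 2.38 - 0.3*q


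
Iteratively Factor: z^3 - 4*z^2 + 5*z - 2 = (z - 1)*(z^2 - 3*z + 2) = (z - 1)^2*(z - 2)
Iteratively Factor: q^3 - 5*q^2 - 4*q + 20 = (q + 2)*(q^2 - 7*q + 10) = (q - 2)*(q + 2)*(q - 5)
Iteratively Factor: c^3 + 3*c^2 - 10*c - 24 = (c + 2)*(c^2 + c - 12) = (c + 2)*(c + 4)*(c - 3)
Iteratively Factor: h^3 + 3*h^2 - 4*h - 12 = (h + 3)*(h^2 - 4) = (h - 2)*(h + 3)*(h + 2)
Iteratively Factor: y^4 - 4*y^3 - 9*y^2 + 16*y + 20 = (y + 1)*(y^3 - 5*y^2 - 4*y + 20) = (y - 5)*(y + 1)*(y^2 - 4) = (y - 5)*(y + 1)*(y + 2)*(y - 2)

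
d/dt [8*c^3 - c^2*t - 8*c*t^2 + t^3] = -c^2 - 16*c*t + 3*t^2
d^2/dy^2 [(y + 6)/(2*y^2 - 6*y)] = (-3*y*(y - 3)*(y + 1) + (y + 6)*(2*y - 3)^2)/(y^3*(y - 3)^3)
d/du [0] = 0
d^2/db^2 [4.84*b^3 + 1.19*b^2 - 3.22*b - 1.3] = 29.04*b + 2.38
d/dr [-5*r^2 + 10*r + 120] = 10 - 10*r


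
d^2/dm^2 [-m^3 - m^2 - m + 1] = -6*m - 2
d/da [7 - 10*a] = -10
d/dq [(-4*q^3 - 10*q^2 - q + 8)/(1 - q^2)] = (4*q^4 - 13*q^2 - 4*q - 1)/(q^4 - 2*q^2 + 1)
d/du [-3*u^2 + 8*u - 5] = 8 - 6*u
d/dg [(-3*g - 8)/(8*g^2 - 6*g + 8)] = 2*(3*g^2 + 16*g - 9)/(16*g^4 - 24*g^3 + 41*g^2 - 24*g + 16)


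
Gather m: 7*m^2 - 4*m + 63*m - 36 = 7*m^2 + 59*m - 36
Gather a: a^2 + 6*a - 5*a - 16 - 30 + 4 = a^2 + a - 42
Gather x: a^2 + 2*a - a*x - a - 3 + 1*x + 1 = a^2 + a + x*(1 - a) - 2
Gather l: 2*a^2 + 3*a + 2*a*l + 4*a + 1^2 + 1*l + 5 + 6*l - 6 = 2*a^2 + 7*a + l*(2*a + 7)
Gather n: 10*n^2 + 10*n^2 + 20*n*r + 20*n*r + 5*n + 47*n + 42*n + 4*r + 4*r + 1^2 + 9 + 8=20*n^2 + n*(40*r + 94) + 8*r + 18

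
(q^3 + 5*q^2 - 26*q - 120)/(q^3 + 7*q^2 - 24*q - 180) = (q + 4)/(q + 6)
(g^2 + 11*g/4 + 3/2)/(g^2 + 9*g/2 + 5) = (4*g + 3)/(2*(2*g + 5))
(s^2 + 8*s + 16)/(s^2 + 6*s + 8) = (s + 4)/(s + 2)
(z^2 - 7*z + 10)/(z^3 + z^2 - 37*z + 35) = (z - 2)/(z^2 + 6*z - 7)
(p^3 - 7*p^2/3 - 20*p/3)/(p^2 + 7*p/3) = (3*p^2 - 7*p - 20)/(3*p + 7)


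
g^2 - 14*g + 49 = (g - 7)^2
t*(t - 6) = t^2 - 6*t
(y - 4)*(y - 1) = y^2 - 5*y + 4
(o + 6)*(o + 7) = o^2 + 13*o + 42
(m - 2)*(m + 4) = m^2 + 2*m - 8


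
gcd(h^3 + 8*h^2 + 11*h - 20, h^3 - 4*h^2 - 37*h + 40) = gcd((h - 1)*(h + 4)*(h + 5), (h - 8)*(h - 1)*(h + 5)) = h^2 + 4*h - 5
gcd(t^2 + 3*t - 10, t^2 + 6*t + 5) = t + 5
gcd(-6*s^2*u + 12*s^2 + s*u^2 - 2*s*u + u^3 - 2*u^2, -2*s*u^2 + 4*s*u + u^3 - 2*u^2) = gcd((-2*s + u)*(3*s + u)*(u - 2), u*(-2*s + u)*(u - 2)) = 2*s*u - 4*s - u^2 + 2*u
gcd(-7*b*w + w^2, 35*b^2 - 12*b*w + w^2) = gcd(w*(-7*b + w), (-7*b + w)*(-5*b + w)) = -7*b + w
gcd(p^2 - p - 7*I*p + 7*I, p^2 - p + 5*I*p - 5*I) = p - 1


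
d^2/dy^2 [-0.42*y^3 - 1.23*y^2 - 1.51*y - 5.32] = -2.52*y - 2.46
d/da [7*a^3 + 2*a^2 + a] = 21*a^2 + 4*a + 1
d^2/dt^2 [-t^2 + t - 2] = -2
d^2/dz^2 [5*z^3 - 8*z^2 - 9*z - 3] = 30*z - 16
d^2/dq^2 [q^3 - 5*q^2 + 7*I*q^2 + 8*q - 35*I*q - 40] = 6*q - 10 + 14*I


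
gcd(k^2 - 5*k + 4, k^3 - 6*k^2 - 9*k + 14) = k - 1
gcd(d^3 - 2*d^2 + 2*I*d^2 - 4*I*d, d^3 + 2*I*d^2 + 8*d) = d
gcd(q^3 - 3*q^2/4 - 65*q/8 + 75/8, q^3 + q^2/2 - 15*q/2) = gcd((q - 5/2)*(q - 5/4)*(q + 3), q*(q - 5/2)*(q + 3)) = q^2 + q/2 - 15/2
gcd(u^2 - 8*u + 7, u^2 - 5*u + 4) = u - 1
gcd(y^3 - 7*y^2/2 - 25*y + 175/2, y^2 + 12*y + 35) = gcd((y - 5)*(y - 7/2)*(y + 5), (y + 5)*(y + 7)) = y + 5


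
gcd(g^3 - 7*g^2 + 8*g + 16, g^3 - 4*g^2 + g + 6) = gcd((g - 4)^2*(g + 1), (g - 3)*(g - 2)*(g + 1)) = g + 1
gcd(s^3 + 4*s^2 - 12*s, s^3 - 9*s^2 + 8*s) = s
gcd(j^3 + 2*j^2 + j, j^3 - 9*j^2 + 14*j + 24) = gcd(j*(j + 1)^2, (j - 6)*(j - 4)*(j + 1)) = j + 1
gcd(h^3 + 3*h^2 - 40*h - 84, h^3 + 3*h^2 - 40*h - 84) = h^3 + 3*h^2 - 40*h - 84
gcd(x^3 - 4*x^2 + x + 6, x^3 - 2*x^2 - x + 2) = x^2 - x - 2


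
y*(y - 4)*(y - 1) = y^3 - 5*y^2 + 4*y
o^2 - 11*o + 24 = (o - 8)*(o - 3)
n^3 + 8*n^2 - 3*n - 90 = (n - 3)*(n + 5)*(n + 6)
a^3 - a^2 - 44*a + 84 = (a - 6)*(a - 2)*(a + 7)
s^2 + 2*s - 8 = (s - 2)*(s + 4)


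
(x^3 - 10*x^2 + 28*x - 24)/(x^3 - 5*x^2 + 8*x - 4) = (x - 6)/(x - 1)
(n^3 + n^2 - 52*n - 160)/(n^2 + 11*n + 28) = (n^2 - 3*n - 40)/(n + 7)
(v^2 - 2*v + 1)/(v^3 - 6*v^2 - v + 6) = (v - 1)/(v^2 - 5*v - 6)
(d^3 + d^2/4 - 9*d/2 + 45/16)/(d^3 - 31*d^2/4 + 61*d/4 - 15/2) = (d^2 + d - 15/4)/(d^2 - 7*d + 10)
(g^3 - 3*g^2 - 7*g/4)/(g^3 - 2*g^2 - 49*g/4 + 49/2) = g*(2*g + 1)/(2*g^2 + 3*g - 14)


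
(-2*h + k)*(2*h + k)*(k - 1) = -4*h^2*k + 4*h^2 + k^3 - k^2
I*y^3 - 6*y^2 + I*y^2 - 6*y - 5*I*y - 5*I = (y + I)*(y + 5*I)*(I*y + I)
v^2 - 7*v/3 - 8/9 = (v - 8/3)*(v + 1/3)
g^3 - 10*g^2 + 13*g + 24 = (g - 8)*(g - 3)*(g + 1)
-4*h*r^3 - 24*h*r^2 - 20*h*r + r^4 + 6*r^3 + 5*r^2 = r*(-4*h + r)*(r + 1)*(r + 5)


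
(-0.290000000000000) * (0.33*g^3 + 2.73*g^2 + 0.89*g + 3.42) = -0.0957*g^3 - 0.7917*g^2 - 0.2581*g - 0.9918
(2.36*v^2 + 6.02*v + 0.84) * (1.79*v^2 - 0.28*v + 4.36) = 4.2244*v^4 + 10.115*v^3 + 10.1076*v^2 + 26.012*v + 3.6624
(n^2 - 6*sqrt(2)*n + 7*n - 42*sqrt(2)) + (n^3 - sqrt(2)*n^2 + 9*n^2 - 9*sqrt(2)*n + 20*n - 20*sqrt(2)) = n^3 - sqrt(2)*n^2 + 10*n^2 - 15*sqrt(2)*n + 27*n - 62*sqrt(2)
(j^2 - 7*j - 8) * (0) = 0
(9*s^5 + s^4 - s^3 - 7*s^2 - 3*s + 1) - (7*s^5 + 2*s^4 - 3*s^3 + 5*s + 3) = 2*s^5 - s^4 + 2*s^3 - 7*s^2 - 8*s - 2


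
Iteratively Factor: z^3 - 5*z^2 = (z)*(z^2 - 5*z) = z^2*(z - 5)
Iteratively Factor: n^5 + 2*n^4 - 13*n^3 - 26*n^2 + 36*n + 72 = (n + 3)*(n^4 - n^3 - 10*n^2 + 4*n + 24) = (n - 3)*(n + 3)*(n^3 + 2*n^2 - 4*n - 8) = (n - 3)*(n + 2)*(n + 3)*(n^2 - 4) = (n - 3)*(n + 2)^2*(n + 3)*(n - 2)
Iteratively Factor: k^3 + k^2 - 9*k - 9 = (k - 3)*(k^2 + 4*k + 3) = (k - 3)*(k + 1)*(k + 3)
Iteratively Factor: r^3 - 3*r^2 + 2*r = (r - 1)*(r^2 - 2*r) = (r - 2)*(r - 1)*(r)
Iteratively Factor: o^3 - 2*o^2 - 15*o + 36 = (o + 4)*(o^2 - 6*o + 9) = (o - 3)*(o + 4)*(o - 3)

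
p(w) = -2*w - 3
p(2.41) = -7.82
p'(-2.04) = -2.00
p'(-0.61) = -2.00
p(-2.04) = 1.08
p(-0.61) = -1.78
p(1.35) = -5.70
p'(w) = -2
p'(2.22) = -2.00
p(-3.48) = 3.96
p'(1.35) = -2.00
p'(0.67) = -2.00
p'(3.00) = -2.00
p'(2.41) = -2.00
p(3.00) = -9.00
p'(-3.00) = -2.00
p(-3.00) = 3.00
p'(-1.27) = -2.00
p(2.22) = -7.44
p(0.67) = -4.34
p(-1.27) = -0.46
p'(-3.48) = -2.00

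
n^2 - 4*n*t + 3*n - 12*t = (n + 3)*(n - 4*t)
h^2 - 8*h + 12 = (h - 6)*(h - 2)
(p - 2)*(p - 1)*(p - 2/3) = p^3 - 11*p^2/3 + 4*p - 4/3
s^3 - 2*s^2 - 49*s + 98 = (s - 7)*(s - 2)*(s + 7)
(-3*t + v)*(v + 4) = -3*t*v - 12*t + v^2 + 4*v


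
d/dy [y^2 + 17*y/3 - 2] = 2*y + 17/3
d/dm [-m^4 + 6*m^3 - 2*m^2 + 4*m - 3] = -4*m^3 + 18*m^2 - 4*m + 4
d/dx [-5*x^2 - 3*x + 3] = -10*x - 3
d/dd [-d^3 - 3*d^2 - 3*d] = -3*d^2 - 6*d - 3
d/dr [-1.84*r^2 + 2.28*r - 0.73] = 2.28 - 3.68*r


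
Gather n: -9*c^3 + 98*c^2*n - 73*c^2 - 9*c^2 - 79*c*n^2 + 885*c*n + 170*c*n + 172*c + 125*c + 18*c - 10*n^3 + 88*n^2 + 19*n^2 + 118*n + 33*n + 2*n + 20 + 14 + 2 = -9*c^3 - 82*c^2 + 315*c - 10*n^3 + n^2*(107 - 79*c) + n*(98*c^2 + 1055*c + 153) + 36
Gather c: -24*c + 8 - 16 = -24*c - 8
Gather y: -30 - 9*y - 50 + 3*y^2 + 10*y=3*y^2 + y - 80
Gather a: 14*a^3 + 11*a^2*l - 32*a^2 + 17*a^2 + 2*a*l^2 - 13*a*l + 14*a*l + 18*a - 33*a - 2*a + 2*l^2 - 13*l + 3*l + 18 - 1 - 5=14*a^3 + a^2*(11*l - 15) + a*(2*l^2 + l - 17) + 2*l^2 - 10*l + 12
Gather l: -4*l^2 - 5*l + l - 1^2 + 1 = -4*l^2 - 4*l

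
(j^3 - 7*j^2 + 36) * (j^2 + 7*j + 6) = j^5 - 43*j^3 - 6*j^2 + 252*j + 216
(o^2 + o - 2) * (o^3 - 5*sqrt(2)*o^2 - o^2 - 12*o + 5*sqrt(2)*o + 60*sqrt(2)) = o^5 - 5*sqrt(2)*o^4 - 15*o^3 - 10*o^2 + 75*sqrt(2)*o^2 + 24*o + 50*sqrt(2)*o - 120*sqrt(2)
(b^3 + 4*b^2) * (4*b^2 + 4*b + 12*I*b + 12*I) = 4*b^5 + 20*b^4 + 12*I*b^4 + 16*b^3 + 60*I*b^3 + 48*I*b^2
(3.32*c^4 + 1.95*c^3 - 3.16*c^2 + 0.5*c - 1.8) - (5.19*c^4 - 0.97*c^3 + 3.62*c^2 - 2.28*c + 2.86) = -1.87*c^4 + 2.92*c^3 - 6.78*c^2 + 2.78*c - 4.66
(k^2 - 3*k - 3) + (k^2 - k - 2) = 2*k^2 - 4*k - 5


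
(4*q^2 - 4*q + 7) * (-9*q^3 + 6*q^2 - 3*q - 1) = -36*q^5 + 60*q^4 - 99*q^3 + 50*q^2 - 17*q - 7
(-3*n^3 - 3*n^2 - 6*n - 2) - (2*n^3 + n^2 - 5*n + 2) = -5*n^3 - 4*n^2 - n - 4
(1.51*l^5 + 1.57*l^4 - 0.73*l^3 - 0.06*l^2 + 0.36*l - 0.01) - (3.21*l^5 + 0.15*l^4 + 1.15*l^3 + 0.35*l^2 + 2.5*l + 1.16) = -1.7*l^5 + 1.42*l^4 - 1.88*l^3 - 0.41*l^2 - 2.14*l - 1.17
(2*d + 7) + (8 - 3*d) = 15 - d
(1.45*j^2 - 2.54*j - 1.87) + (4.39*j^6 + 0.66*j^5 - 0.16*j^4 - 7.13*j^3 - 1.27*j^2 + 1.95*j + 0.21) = 4.39*j^6 + 0.66*j^5 - 0.16*j^4 - 7.13*j^3 + 0.18*j^2 - 0.59*j - 1.66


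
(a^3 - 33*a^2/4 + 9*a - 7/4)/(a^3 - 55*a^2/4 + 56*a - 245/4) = (4*a^2 - 5*a + 1)/(4*a^2 - 27*a + 35)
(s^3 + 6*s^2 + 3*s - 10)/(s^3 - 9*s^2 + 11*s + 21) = (s^3 + 6*s^2 + 3*s - 10)/(s^3 - 9*s^2 + 11*s + 21)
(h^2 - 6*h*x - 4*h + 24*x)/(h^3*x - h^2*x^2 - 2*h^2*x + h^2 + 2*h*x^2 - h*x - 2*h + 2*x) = (h^2 - 6*h*x - 4*h + 24*x)/(h^3*x - h^2*x^2 - 2*h^2*x + h^2 + 2*h*x^2 - h*x - 2*h + 2*x)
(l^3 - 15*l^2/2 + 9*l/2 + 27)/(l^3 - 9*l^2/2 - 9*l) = (l - 3)/l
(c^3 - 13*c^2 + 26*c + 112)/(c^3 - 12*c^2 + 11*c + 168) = (c + 2)/(c + 3)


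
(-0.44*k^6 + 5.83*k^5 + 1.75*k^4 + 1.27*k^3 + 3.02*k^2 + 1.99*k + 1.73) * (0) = 0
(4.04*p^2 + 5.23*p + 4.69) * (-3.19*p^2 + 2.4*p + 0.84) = -12.8876*p^4 - 6.9877*p^3 + 0.984499999999999*p^2 + 15.6492*p + 3.9396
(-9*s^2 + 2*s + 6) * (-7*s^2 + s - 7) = 63*s^4 - 23*s^3 + 23*s^2 - 8*s - 42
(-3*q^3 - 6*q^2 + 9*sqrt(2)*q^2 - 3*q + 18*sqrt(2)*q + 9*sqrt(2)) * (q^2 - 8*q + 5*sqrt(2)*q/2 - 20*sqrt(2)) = -3*q^5 + 3*sqrt(2)*q^4/2 + 18*q^4 - 9*sqrt(2)*q^3 + 90*q^3 - 246*q^2 - 45*sqrt(2)*q^2/2 - 675*q - 12*sqrt(2)*q - 360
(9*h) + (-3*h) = 6*h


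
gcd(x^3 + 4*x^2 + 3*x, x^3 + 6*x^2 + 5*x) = x^2 + x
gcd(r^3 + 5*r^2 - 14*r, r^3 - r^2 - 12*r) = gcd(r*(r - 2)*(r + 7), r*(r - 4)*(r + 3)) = r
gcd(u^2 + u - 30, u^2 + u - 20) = 1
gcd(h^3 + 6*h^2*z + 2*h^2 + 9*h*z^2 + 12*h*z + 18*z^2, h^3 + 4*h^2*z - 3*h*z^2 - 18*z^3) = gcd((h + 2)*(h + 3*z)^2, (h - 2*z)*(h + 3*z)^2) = h^2 + 6*h*z + 9*z^2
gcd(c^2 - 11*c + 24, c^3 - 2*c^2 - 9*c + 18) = c - 3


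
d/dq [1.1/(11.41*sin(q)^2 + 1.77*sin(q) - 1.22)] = -(25.102*sin(q) + 1.947)*cos(q)/(11.41*sin(q)^2 + 1.77*sin(q) - 1.22)^2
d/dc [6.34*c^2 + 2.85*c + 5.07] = 12.68*c + 2.85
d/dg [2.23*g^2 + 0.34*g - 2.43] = 4.46*g + 0.34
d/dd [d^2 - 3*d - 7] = 2*d - 3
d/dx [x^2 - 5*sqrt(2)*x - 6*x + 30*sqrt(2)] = 2*x - 5*sqrt(2) - 6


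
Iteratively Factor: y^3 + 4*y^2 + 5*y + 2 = (y + 2)*(y^2 + 2*y + 1) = (y + 1)*(y + 2)*(y + 1)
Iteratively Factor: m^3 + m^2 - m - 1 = (m + 1)*(m^2 - 1) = (m - 1)*(m + 1)*(m + 1)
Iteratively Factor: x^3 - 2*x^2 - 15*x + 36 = (x - 3)*(x^2 + x - 12) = (x - 3)^2*(x + 4)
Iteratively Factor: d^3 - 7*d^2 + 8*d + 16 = (d - 4)*(d^2 - 3*d - 4) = (d - 4)*(d + 1)*(d - 4)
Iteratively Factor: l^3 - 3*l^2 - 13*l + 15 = (l - 1)*(l^2 - 2*l - 15) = (l - 5)*(l - 1)*(l + 3)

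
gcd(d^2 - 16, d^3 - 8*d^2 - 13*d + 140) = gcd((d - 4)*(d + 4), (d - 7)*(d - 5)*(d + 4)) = d + 4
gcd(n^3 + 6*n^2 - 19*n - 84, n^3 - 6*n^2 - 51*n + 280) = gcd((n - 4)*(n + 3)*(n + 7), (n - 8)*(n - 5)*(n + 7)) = n + 7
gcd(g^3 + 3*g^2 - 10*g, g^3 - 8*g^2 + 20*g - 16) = g - 2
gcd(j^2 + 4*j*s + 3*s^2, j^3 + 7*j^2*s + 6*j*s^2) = j + s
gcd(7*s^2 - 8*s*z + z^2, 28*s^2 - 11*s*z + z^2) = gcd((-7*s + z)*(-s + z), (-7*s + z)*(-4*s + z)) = -7*s + z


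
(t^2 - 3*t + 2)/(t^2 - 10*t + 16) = (t - 1)/(t - 8)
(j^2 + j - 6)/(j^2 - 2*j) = (j + 3)/j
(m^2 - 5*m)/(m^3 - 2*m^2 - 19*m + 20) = m/(m^2 + 3*m - 4)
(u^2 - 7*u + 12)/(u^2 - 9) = (u - 4)/(u + 3)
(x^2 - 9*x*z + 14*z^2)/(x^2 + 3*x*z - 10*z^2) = (x - 7*z)/(x + 5*z)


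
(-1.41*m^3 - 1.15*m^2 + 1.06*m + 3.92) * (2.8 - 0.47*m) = 0.6627*m^4 - 3.4075*m^3 - 3.7182*m^2 + 1.1256*m + 10.976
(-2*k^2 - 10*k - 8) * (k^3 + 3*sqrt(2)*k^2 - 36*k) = -2*k^5 - 10*k^4 - 6*sqrt(2)*k^4 - 30*sqrt(2)*k^3 + 64*k^3 - 24*sqrt(2)*k^2 + 360*k^2 + 288*k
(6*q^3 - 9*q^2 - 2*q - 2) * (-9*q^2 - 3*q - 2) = -54*q^5 + 63*q^4 + 33*q^3 + 42*q^2 + 10*q + 4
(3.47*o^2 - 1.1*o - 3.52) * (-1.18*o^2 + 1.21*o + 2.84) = -4.0946*o^4 + 5.4967*o^3 + 12.6774*o^2 - 7.3832*o - 9.9968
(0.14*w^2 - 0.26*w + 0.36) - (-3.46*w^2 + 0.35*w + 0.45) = 3.6*w^2 - 0.61*w - 0.09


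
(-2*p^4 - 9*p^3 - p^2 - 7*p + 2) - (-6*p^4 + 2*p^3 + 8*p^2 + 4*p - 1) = 4*p^4 - 11*p^3 - 9*p^2 - 11*p + 3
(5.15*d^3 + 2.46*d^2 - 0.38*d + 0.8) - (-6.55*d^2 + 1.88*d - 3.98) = 5.15*d^3 + 9.01*d^2 - 2.26*d + 4.78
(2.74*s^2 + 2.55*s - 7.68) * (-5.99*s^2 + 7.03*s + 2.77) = -16.4126*s^4 + 3.9877*s^3 + 71.5195*s^2 - 46.9269*s - 21.2736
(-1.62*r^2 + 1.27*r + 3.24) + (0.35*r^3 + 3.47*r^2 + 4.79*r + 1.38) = 0.35*r^3 + 1.85*r^2 + 6.06*r + 4.62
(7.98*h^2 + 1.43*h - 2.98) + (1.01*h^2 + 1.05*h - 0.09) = 8.99*h^2 + 2.48*h - 3.07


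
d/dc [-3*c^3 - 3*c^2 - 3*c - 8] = -9*c^2 - 6*c - 3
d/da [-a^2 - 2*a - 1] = -2*a - 2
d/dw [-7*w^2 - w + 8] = -14*w - 1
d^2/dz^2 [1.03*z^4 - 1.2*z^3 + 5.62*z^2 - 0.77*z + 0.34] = 12.36*z^2 - 7.2*z + 11.24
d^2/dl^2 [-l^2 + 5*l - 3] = -2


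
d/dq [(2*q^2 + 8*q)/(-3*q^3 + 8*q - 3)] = 2*(q*(q + 4)*(9*q^2 - 8) - 2*(q + 2)*(3*q^3 - 8*q + 3))/(3*q^3 - 8*q + 3)^2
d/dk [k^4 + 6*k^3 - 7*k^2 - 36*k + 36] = 4*k^3 + 18*k^2 - 14*k - 36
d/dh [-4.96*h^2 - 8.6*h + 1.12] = -9.92*h - 8.6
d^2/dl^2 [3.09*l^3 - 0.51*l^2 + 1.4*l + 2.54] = 18.54*l - 1.02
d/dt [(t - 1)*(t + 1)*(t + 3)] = 3*t^2 + 6*t - 1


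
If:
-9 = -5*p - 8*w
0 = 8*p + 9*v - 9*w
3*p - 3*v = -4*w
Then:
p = -27/121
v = 177/121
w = 153/121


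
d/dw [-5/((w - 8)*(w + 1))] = 5*(2*w - 7)/((w - 8)^2*(w + 1)^2)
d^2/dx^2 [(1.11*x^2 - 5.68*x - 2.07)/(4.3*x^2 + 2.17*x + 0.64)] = (-230.76122*x^3 - 247.97412*x^2 - 22.10286*x + 8.584514)/(79.507*x^6 + 120.3699*x^5 + 96.24561*x^4 + 46.049353*x^3 + 14.324928*x^2 + 2.666496*x + 0.262144)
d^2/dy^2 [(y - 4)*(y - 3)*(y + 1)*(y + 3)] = 12*y^2 - 18*y - 26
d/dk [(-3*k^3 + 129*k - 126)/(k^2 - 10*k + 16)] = 3*(-k^4 + 20*k^3 - 91*k^2 + 84*k + 268)/(k^4 - 20*k^3 + 132*k^2 - 320*k + 256)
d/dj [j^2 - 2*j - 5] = 2*j - 2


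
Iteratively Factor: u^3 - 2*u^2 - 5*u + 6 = (u - 1)*(u^2 - u - 6) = (u - 1)*(u + 2)*(u - 3)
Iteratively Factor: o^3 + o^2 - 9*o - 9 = (o - 3)*(o^2 + 4*o + 3) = (o - 3)*(o + 3)*(o + 1)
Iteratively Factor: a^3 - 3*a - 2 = (a + 1)*(a^2 - a - 2) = (a + 1)^2*(a - 2)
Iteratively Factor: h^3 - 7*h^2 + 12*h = (h - 4)*(h^2 - 3*h) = (h - 4)*(h - 3)*(h)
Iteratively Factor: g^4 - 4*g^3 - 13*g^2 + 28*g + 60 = (g - 5)*(g^3 + g^2 - 8*g - 12) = (g - 5)*(g + 2)*(g^2 - g - 6) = (g - 5)*(g + 2)^2*(g - 3)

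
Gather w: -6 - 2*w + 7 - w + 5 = 6 - 3*w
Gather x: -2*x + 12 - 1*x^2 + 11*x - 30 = -x^2 + 9*x - 18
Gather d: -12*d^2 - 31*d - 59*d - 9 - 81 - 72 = -12*d^2 - 90*d - 162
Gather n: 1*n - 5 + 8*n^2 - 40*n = 8*n^2 - 39*n - 5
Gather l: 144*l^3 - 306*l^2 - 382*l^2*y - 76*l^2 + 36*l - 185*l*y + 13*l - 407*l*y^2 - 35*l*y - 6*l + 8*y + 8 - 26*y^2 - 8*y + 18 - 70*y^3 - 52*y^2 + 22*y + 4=144*l^3 + l^2*(-382*y - 382) + l*(-407*y^2 - 220*y + 43) - 70*y^3 - 78*y^2 + 22*y + 30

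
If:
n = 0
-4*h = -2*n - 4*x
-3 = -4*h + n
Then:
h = 3/4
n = 0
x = 3/4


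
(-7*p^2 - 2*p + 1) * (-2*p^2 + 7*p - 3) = 14*p^4 - 45*p^3 + 5*p^2 + 13*p - 3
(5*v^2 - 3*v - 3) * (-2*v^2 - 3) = -10*v^4 + 6*v^3 - 9*v^2 + 9*v + 9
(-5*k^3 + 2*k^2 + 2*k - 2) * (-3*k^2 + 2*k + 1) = 15*k^5 - 16*k^4 - 7*k^3 + 12*k^2 - 2*k - 2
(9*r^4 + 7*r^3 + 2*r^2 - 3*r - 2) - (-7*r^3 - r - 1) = 9*r^4 + 14*r^3 + 2*r^2 - 2*r - 1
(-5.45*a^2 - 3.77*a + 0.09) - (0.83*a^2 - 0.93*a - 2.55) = -6.28*a^2 - 2.84*a + 2.64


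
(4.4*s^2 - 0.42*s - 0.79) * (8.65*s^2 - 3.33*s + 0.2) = 38.06*s^4 - 18.285*s^3 - 4.5549*s^2 + 2.5467*s - 0.158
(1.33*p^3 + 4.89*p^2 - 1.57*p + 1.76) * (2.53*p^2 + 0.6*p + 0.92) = 3.3649*p^5 + 13.1697*p^4 + 0.1855*p^3 + 8.0096*p^2 - 0.3884*p + 1.6192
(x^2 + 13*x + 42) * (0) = 0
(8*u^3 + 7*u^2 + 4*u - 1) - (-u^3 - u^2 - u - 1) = 9*u^3 + 8*u^2 + 5*u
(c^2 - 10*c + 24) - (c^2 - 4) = 28 - 10*c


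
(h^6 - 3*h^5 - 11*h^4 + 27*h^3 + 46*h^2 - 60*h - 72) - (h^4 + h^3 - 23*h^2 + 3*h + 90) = h^6 - 3*h^5 - 12*h^4 + 26*h^3 + 69*h^2 - 63*h - 162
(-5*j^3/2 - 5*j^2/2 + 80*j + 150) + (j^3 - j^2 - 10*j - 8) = -3*j^3/2 - 7*j^2/2 + 70*j + 142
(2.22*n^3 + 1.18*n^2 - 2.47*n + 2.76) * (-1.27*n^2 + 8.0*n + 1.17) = -2.8194*n^5 + 16.2614*n^4 + 15.1743*n^3 - 21.8846*n^2 + 19.1901*n + 3.2292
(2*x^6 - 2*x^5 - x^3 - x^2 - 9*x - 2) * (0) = 0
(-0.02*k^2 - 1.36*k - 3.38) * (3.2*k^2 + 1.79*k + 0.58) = -0.064*k^4 - 4.3878*k^3 - 13.262*k^2 - 6.839*k - 1.9604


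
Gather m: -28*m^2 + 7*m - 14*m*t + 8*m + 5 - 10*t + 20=-28*m^2 + m*(15 - 14*t) - 10*t + 25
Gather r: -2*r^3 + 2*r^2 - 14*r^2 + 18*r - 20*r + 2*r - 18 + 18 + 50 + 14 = -2*r^3 - 12*r^2 + 64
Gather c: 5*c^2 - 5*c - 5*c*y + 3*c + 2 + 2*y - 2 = 5*c^2 + c*(-5*y - 2) + 2*y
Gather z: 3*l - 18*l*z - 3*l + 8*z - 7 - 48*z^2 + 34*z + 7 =-48*z^2 + z*(42 - 18*l)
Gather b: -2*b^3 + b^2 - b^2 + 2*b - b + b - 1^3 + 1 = -2*b^3 + 2*b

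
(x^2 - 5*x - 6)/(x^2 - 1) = (x - 6)/(x - 1)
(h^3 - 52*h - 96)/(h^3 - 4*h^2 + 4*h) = (h^3 - 52*h - 96)/(h*(h^2 - 4*h + 4))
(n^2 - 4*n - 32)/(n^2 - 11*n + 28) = (n^2 - 4*n - 32)/(n^2 - 11*n + 28)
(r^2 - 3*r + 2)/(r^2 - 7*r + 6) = (r - 2)/(r - 6)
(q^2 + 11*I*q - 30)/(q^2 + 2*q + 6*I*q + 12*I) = (q + 5*I)/(q + 2)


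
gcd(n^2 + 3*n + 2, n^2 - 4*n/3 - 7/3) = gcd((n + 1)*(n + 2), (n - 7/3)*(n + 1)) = n + 1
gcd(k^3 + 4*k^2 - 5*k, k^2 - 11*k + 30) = 1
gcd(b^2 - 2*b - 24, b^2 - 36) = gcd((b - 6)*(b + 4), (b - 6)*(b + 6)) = b - 6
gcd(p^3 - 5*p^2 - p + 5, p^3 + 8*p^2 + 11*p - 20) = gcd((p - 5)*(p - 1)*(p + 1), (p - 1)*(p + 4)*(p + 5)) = p - 1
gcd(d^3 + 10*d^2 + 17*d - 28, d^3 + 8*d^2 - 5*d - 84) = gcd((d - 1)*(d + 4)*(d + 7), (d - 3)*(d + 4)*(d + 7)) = d^2 + 11*d + 28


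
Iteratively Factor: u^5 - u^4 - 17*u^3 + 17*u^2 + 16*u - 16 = (u + 4)*(u^4 - 5*u^3 + 3*u^2 + 5*u - 4) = (u + 1)*(u + 4)*(u^3 - 6*u^2 + 9*u - 4) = (u - 1)*(u + 1)*(u + 4)*(u^2 - 5*u + 4) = (u - 4)*(u - 1)*(u + 1)*(u + 4)*(u - 1)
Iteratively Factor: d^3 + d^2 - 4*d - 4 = (d + 2)*(d^2 - d - 2) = (d + 1)*(d + 2)*(d - 2)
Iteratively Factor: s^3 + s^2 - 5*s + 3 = (s - 1)*(s^2 + 2*s - 3) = (s - 1)^2*(s + 3)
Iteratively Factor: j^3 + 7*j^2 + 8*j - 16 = (j + 4)*(j^2 + 3*j - 4) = (j + 4)^2*(j - 1)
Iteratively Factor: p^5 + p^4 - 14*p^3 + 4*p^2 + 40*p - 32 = (p - 1)*(p^4 + 2*p^3 - 12*p^2 - 8*p + 32) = (p - 1)*(p + 4)*(p^3 - 2*p^2 - 4*p + 8) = (p - 2)*(p - 1)*(p + 4)*(p^2 - 4) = (p - 2)^2*(p - 1)*(p + 4)*(p + 2)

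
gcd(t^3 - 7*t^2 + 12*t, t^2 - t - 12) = t - 4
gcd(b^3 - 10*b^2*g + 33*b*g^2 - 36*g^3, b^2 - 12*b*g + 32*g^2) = b - 4*g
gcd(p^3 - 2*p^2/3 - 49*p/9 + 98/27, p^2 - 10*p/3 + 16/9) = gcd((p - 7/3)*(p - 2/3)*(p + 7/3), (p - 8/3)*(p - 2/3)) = p - 2/3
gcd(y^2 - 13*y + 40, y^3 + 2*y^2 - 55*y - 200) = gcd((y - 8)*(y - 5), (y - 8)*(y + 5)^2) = y - 8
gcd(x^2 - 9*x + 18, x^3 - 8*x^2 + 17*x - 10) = 1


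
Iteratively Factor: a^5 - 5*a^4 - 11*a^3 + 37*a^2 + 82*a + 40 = (a - 4)*(a^4 - a^3 - 15*a^2 - 23*a - 10) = (a - 4)*(a + 1)*(a^3 - 2*a^2 - 13*a - 10) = (a - 4)*(a + 1)*(a + 2)*(a^2 - 4*a - 5) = (a - 4)*(a + 1)^2*(a + 2)*(a - 5)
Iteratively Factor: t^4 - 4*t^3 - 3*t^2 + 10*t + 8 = (t + 1)*(t^3 - 5*t^2 + 2*t + 8) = (t - 4)*(t + 1)*(t^2 - t - 2) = (t - 4)*(t + 1)^2*(t - 2)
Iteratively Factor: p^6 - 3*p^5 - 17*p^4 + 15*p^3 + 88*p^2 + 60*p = (p + 2)*(p^5 - 5*p^4 - 7*p^3 + 29*p^2 + 30*p) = (p + 1)*(p + 2)*(p^4 - 6*p^3 - p^2 + 30*p) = (p + 1)*(p + 2)^2*(p^3 - 8*p^2 + 15*p) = (p - 3)*(p + 1)*(p + 2)^2*(p^2 - 5*p) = p*(p - 3)*(p + 1)*(p + 2)^2*(p - 5)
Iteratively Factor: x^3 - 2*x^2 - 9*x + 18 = (x - 2)*(x^2 - 9) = (x - 3)*(x - 2)*(x + 3)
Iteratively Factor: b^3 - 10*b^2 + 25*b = (b - 5)*(b^2 - 5*b) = b*(b - 5)*(b - 5)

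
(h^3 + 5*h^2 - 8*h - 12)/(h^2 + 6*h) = h - 1 - 2/h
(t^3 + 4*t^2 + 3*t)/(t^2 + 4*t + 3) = t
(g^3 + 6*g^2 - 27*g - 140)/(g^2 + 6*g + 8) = (g^2 + 2*g - 35)/(g + 2)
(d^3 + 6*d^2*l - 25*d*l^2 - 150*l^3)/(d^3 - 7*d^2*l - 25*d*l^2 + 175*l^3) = (d + 6*l)/(d - 7*l)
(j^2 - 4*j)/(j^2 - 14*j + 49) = j*(j - 4)/(j^2 - 14*j + 49)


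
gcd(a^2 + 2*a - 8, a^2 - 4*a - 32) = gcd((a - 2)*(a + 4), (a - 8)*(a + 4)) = a + 4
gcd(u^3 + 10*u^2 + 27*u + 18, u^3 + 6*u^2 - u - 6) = u^2 + 7*u + 6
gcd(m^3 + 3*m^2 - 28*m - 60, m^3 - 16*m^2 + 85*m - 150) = m - 5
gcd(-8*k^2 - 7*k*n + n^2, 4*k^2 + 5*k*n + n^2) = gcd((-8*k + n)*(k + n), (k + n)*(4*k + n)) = k + n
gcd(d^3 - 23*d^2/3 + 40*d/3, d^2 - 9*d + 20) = d - 5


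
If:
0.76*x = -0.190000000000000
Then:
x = -0.25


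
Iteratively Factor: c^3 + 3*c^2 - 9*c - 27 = (c - 3)*(c^2 + 6*c + 9) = (c - 3)*(c + 3)*(c + 3)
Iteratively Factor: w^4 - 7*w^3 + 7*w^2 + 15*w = (w + 1)*(w^3 - 8*w^2 + 15*w) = w*(w + 1)*(w^2 - 8*w + 15) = w*(w - 5)*(w + 1)*(w - 3)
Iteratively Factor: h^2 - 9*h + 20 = (h - 4)*(h - 5)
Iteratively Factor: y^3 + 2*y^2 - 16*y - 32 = (y - 4)*(y^2 + 6*y + 8) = (y - 4)*(y + 2)*(y + 4)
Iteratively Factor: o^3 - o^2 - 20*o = (o + 4)*(o^2 - 5*o) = o*(o + 4)*(o - 5)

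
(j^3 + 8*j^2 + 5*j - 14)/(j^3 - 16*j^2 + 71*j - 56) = (j^2 + 9*j + 14)/(j^2 - 15*j + 56)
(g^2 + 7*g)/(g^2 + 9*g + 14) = g/(g + 2)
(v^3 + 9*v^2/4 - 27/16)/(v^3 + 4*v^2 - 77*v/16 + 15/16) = (4*v^2 + 12*v + 9)/(4*v^2 + 19*v - 5)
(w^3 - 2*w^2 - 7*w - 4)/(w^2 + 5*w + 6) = (w^3 - 2*w^2 - 7*w - 4)/(w^2 + 5*w + 6)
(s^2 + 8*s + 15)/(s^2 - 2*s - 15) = (s + 5)/(s - 5)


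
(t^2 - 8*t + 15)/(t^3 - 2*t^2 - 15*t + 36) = (t - 5)/(t^2 + t - 12)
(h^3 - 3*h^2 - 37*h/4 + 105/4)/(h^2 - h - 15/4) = (2*h^2 - h - 21)/(2*h + 3)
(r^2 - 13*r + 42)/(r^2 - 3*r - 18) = (r - 7)/(r + 3)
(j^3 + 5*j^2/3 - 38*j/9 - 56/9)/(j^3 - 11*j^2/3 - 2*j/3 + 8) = (j + 7/3)/(j - 3)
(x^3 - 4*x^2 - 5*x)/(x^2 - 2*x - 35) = x*(-x^2 + 4*x + 5)/(-x^2 + 2*x + 35)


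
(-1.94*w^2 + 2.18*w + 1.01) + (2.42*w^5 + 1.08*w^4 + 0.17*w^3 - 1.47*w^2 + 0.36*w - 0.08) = 2.42*w^5 + 1.08*w^4 + 0.17*w^3 - 3.41*w^2 + 2.54*w + 0.93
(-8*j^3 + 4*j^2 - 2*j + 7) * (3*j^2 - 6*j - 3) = -24*j^5 + 60*j^4 - 6*j^3 + 21*j^2 - 36*j - 21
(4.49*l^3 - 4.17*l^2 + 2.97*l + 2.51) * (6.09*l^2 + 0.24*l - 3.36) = 27.3441*l^5 - 24.3177*l^4 + 2.0001*l^3 + 30.0099*l^2 - 9.3768*l - 8.4336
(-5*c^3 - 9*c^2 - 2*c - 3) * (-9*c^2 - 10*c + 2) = 45*c^5 + 131*c^4 + 98*c^3 + 29*c^2 + 26*c - 6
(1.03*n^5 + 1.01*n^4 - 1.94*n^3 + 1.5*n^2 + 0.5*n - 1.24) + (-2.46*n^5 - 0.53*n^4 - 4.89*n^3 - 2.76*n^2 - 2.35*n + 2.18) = -1.43*n^5 + 0.48*n^4 - 6.83*n^3 - 1.26*n^2 - 1.85*n + 0.94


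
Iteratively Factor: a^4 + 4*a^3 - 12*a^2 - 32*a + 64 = (a - 2)*(a^3 + 6*a^2 - 32) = (a - 2)^2*(a^2 + 8*a + 16) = (a - 2)^2*(a + 4)*(a + 4)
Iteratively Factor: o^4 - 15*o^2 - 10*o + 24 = (o - 1)*(o^3 + o^2 - 14*o - 24) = (o - 1)*(o + 3)*(o^2 - 2*o - 8) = (o - 4)*(o - 1)*(o + 3)*(o + 2)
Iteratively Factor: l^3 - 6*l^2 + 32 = (l - 4)*(l^2 - 2*l - 8) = (l - 4)^2*(l + 2)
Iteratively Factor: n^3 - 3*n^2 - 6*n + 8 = (n - 4)*(n^2 + n - 2) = (n - 4)*(n - 1)*(n + 2)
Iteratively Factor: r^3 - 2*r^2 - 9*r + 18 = (r - 2)*(r^2 - 9) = (r - 2)*(r + 3)*(r - 3)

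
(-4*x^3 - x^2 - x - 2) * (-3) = 12*x^3 + 3*x^2 + 3*x + 6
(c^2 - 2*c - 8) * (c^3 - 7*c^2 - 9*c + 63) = c^5 - 9*c^4 - 3*c^3 + 137*c^2 - 54*c - 504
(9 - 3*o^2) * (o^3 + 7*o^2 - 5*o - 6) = -3*o^5 - 21*o^4 + 24*o^3 + 81*o^2 - 45*o - 54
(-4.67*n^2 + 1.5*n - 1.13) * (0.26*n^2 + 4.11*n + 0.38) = -1.2142*n^4 - 18.8037*n^3 + 4.0966*n^2 - 4.0743*n - 0.4294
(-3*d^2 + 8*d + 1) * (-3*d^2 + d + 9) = 9*d^4 - 27*d^3 - 22*d^2 + 73*d + 9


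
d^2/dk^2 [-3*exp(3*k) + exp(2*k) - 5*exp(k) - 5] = (-27*exp(2*k) + 4*exp(k) - 5)*exp(k)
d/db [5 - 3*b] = -3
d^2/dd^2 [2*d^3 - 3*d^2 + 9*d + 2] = 12*d - 6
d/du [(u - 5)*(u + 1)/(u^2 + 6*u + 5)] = 10/(u^2 + 10*u + 25)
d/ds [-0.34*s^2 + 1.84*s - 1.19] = 1.84 - 0.68*s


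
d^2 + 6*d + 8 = (d + 2)*(d + 4)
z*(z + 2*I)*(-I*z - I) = -I*z^3 + 2*z^2 - I*z^2 + 2*z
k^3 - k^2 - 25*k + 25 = (k - 5)*(k - 1)*(k + 5)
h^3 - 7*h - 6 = (h - 3)*(h + 1)*(h + 2)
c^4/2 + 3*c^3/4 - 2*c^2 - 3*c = c*(c/2 + 1)*(c - 2)*(c + 3/2)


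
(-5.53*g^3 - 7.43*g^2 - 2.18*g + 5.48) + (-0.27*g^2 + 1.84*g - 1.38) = -5.53*g^3 - 7.7*g^2 - 0.34*g + 4.1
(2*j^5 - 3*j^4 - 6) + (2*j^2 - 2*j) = 2*j^5 - 3*j^4 + 2*j^2 - 2*j - 6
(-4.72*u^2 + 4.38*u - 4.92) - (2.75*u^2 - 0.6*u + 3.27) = -7.47*u^2 + 4.98*u - 8.19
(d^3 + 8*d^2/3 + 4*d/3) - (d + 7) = d^3 + 8*d^2/3 + d/3 - 7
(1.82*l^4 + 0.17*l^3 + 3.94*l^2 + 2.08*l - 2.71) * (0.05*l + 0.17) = 0.091*l^5 + 0.3179*l^4 + 0.2259*l^3 + 0.7738*l^2 + 0.2181*l - 0.4607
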